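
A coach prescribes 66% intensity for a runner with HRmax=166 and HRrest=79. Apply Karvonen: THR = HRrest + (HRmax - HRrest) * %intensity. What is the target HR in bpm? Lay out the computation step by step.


Heart rate reserve = 166 - 79 = 87
Intensity fraction = 66 / 100 = 0.66
THR = 79 + 87 * 0.66 = 136.42 bpm

136.42 bpm


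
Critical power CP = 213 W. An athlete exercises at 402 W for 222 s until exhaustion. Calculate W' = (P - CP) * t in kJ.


P - CP = 402 - 213 = 189 W
W' = 189 * 222 = 41958 J
= 41958 / 1000 = 41.958 kJ

41.958 kJ


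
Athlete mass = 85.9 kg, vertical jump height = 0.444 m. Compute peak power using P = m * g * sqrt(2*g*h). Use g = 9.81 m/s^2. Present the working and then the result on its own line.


sqrt(2 * 9.81 * 0.444) = sqrt(8.71128) = 2.951488 m/s
P = 85.9 * 9.81 * 2.951488
= 2487.16 W

2487.16 W


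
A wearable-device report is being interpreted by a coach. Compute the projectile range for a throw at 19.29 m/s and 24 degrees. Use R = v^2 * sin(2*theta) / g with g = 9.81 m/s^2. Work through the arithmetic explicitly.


Two times the angle = 48 degrees
sin(48) = 0.743145
R = 372.1041 * 0.743145 / 9.81 = 28.188 m

28.188 m


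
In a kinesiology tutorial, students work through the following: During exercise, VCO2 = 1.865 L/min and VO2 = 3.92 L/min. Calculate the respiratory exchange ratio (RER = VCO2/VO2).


RER = VCO2 / VO2
= 1.865 / 3.92
= 0.4758

0.4758


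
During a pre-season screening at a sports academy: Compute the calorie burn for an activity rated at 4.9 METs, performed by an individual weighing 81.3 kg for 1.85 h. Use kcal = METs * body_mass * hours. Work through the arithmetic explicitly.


Product of METs and mass = 4.9 * 81.3 = 398.37
Total kcal = 398.37 * 1.85 = 736.98 kcal

736.98 kcal


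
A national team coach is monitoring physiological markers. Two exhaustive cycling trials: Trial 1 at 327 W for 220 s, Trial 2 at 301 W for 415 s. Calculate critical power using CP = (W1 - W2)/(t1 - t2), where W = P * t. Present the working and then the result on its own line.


W1 = 327 * 220 = 71940 J
W2 = 301 * 415 = 124915 J
CP = (71940 - 124915) / (220 - 415)
= -52975 / -195
= 271.67 W

271.67 W


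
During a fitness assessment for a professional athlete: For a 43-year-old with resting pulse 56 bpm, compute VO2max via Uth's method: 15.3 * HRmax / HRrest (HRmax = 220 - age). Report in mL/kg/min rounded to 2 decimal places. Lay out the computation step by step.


Step 1: HRmax = 220 - 43 = 177 bpm
Step 2: Ratio = 177 / 56 = 3.1607
Step 3: VO2max = 15.3 * 3.1607 = 48.36 mL/kg/min

48.36 mL/kg/min


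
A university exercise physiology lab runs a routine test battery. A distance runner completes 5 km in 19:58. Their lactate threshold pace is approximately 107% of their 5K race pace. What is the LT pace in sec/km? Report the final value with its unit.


Convert to seconds: 19 min 58 s = 1198 s
Pace per km = 1198 / 5 = 239.6 s/km
LT pace = 239.6 * 1.07 = 256.37 s/km

256.37 s/km


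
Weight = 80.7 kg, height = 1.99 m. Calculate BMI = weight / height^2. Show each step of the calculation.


height^2 = 1.99^2 = 3.9601
BMI = 80.7 / 3.9601 = 20.38 kg/m^2

20.38 kg/m^2


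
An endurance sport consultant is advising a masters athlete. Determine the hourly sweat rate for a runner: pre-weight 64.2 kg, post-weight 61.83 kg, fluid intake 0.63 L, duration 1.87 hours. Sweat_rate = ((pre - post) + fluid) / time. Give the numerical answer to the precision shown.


Mass lost = 64.2 - 61.83 = 2.37 kg
Add fluid consumed: 2.37 + 0.63 = 3.0 L total sweat
Sweat rate = 3.0 / 1.87 = 1.604 L/h

1.604 L/h


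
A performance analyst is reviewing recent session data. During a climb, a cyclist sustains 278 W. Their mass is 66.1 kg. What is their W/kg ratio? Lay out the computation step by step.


Power-to-weight = 278 W / 66.1 kg
= 4.206 W/kg

4.206 W/kg


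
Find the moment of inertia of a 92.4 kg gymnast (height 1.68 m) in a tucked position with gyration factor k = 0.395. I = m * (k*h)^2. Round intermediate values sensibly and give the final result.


Radius of gyration = 0.395 * 1.68 = 0.6636 m
I = 92.4 * 0.6636^2
= 92.4 * 0.440365
= 40.69 kg*m^2

40.69 kg*m^2


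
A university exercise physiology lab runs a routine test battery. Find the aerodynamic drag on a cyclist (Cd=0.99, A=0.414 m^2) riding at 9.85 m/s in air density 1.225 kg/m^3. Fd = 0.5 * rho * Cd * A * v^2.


Fd = 0.5 * 1.225 * 0.99 * 0.414 * 9.85^2
= 0.5 * 1.225 * 0.99 * 0.414 * 97.0225
= 24.356 N

24.356 N


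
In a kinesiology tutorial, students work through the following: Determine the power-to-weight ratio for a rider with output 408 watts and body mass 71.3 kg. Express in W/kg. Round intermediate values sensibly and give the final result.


P/W = 408 / 71.3 = 5.722 W/kg

5.722 W/kg


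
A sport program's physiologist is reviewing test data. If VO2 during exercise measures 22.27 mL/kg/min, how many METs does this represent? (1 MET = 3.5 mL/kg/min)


METs = VO2 / 3.5 = 22.27 / 3.5 = 6.36

6.36 METs


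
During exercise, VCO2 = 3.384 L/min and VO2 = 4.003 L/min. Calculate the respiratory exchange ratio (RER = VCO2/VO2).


RER = VCO2 / VO2
= 3.384 / 4.003
= 0.8454

0.8454


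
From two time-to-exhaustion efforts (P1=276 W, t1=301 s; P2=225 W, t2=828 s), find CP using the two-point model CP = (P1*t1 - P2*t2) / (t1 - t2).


Work in trial 1 = 83076 J
Work in trial 2 = 186300 J
Delta work = -103224 J
Delta time = -527 s
CP = -103224 / -527 = 195.87 W

195.87 W


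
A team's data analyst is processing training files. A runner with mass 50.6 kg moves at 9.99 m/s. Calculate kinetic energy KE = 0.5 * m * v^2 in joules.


v^2 = 9.99^2 = 99.8001
KE = 0.5 * 50.6 * 99.8001
= 2524.94 J

2524.94 J


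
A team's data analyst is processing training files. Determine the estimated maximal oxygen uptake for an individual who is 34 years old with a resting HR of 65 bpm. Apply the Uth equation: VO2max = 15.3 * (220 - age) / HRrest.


HRmax = 220 - 34 = 186
VO2max = 15.3 * (186 / 65)
= 15.3 * 2.8615
= 43.78 mL/kg/min

43.78 mL/kg/min


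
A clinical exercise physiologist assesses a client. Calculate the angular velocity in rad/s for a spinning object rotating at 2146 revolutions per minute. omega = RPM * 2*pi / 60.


omega = RPM * 2*pi / 60
= 2146 * 6.28318531 / 60
= 224.729 rad/s

224.729 rad/s


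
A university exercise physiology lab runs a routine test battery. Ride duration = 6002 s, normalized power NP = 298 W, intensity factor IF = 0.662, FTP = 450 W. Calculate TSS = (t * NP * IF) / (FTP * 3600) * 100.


Numerator = 6002 * 298 * 0.662 = 1184050.552
Denominator = 450 * 3600 = 1620000
TSS = 1184050.552 / 1620000 * 100
= 73.09

73.09 TSS


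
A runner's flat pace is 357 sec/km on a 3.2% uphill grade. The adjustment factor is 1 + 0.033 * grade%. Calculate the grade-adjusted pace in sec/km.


Factor = 1 + 0.033 * 3.2 = 1.1056
Adjusted pace = 357 * 1.1056
= 394.7 sec/km

394.7 s/km


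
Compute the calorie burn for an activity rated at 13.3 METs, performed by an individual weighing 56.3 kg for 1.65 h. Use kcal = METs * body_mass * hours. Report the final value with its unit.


Product of METs and mass = 13.3 * 56.3 = 748.79
Total kcal = 748.79 * 1.65 = 1235.5 kcal

1235.5 kcal


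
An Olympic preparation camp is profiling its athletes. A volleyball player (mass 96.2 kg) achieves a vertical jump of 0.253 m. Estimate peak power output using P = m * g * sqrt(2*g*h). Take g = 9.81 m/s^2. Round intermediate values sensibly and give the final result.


2 * g * h = 2 * 9.81 * 0.253 = 4.96386
sqrt(4.96386) = 2.227972 m/s
P = 96.2 * 9.81 * 2.227972 = 2102.59 W

2102.59 W


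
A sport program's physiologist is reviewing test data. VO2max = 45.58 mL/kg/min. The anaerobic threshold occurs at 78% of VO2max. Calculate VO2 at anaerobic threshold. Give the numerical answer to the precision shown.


AT fraction = 78 / 100 = 0.78
AT VO2 = 45.58 * 0.78
= 35.55 mL/kg/min

35.55 mL/kg/min


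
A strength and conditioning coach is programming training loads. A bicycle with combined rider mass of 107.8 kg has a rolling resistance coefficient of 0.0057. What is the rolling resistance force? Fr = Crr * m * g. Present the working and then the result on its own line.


Fr = 0.0057 * 107.8 * 9.81
= 0.61446 * 9.81
= 6.028 N

6.028 N


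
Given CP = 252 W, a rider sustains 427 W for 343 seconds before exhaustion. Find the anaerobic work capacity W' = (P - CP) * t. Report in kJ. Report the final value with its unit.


Excess power = 427 - 252 = 175 W
Work above CP = 175 * 343 = 60025 J
W' = 60.025 kJ

60.025 kJ


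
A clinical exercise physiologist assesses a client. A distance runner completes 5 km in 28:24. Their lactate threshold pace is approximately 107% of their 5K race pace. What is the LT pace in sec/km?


Convert to seconds: 28 min 24 s = 1704 s
Pace per km = 1704 / 5 = 340.8 s/km
LT pace = 340.8 * 1.07 = 364.66 s/km

364.66 s/km


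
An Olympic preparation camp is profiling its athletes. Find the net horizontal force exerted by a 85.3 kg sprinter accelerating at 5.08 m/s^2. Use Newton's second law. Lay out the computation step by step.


Newton's second law: F = m * a
F = 85.3 * 5.08 = 433.32 N

433.32 N


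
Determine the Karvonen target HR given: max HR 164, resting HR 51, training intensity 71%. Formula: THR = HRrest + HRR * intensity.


HRR = HRmax - HRrest = 164 - 51 = 113
THR = 51 + 113 * 0.71
= 131.23 bpm

131.23 bpm


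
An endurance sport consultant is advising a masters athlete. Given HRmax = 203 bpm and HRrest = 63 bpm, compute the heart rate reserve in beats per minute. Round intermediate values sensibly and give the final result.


Heart rate reserve = maximum HR minus resting HR
HRR = 203 - 63 = 140 bpm

140 bpm


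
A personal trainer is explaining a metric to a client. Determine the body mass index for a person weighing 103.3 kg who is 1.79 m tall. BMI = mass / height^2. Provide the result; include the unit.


BMI = mass / height^2
= 103.3 / 1.79^2
= 103.3 / 3.2041
= 32.24 kg/m^2

32.24 kg/m^2


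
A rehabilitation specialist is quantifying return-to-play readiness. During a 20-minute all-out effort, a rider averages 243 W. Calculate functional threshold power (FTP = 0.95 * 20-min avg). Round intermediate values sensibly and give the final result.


FTP = 0.95 * 243
= 230.85 W

230.85 W


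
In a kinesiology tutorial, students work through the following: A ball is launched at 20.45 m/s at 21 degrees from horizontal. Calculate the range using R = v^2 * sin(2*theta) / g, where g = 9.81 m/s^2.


sin(2 * 21) = sin(42) = 0.669131
v^2 = 20.45^2 = 418.2025
R = 418.2025 * 0.669131 / 9.81
= 28.525 m

28.525 m


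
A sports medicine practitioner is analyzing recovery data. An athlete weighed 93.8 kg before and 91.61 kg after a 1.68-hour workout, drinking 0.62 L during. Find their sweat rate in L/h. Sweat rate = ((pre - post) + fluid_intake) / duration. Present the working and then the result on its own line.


Body mass change = 2.19 kg
Total sweat loss = 2.19 + 0.62 = 2.81 L
Rate = 2.81 / 1.68 = 1.673 L/h

1.673 L/h


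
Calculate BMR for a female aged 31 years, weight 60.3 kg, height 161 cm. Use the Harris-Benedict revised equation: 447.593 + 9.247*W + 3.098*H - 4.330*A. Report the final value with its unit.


Substituting values:
W term = 9.247 * 60.3 = 557.5941
H term = 3.098 * 161 = 498.778
A term = 4.330 * 31 = 134.23
BMR = 1369.74 kcal/day

1369.74 kcal/day


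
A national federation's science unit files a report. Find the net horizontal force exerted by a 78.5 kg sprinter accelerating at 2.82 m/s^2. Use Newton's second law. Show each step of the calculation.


Newton's second law: F = m * a
F = 78.5 * 2.82 = 221.37 N

221.37 N


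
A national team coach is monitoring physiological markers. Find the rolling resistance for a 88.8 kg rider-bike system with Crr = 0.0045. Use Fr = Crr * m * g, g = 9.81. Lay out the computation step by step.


m * g = 88.8 * 9.81 = 871.128 N
Fr = 0.0045 * 871.128 = 3.92 N

3.92 N


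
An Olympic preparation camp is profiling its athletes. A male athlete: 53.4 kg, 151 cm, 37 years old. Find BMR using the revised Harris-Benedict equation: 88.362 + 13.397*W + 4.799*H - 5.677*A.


Intercept = 88.362
Weight contribution = 13.397 * 53.4 = 715.3998
Height contribution = 4.799 * 151 = 724.649
Age contribution = 5.677 * 37 = 210.049
BMR = 88.362 + 715.3998 + 724.649 - 210.049
= 1318.36 kcal/day

1318.36 kcal/day


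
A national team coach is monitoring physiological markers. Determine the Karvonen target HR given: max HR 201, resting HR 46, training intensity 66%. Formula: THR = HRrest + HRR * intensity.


HRR = HRmax - HRrest = 201 - 46 = 155
THR = 46 + 155 * 0.66
= 148.3 bpm

148.3 bpm


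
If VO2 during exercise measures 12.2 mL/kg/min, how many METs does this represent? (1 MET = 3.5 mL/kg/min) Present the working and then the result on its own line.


METs = VO2 / 3.5 = 12.2 / 3.5 = 3.49

3.49 METs


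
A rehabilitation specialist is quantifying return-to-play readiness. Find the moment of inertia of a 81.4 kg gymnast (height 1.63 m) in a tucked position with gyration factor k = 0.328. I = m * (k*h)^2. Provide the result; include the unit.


Radius of gyration = 0.328 * 1.63 = 0.53464 m
I = 81.4 * 0.53464^2
= 81.4 * 0.28584
= 23.267 kg*m^2

23.267 kg*m^2


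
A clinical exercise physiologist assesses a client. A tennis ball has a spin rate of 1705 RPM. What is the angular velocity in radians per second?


Convert RPM to rad/s: multiply by 2*pi and divide by 60
omega = 1705 * 2 * pi / 60
= 178.547 rad/s

178.547 rad/s


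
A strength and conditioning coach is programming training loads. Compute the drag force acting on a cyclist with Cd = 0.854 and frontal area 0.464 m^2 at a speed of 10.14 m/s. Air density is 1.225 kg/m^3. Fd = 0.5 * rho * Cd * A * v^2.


Step 1: v^2 = 102.8196
Step 2: Fd = 0.5 * 1.225 * 0.854 * 0.464 * 102.8196
= 24.955 N

24.955 N


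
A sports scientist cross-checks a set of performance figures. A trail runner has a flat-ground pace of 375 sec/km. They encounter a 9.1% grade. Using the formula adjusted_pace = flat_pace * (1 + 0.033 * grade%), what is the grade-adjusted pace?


Grade factor = 1 + 0.033 * 9.1 = 1.3003
Adjusted = 375 * 1.3003 = 487.61 sec/km

487.61 s/km


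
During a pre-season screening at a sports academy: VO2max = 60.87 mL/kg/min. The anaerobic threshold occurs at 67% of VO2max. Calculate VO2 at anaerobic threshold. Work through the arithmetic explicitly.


AT fraction = 67 / 100 = 0.67
AT VO2 = 60.87 * 0.67
= 40.78 mL/kg/min

40.78 mL/kg/min


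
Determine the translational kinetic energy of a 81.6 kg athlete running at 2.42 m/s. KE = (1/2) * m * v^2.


KE = 0.5 * m * v^2
= 0.5 * 81.6 * 2.42^2
= 0.5 * 81.6 * 5.8564
= 238.94 J

238.94 J


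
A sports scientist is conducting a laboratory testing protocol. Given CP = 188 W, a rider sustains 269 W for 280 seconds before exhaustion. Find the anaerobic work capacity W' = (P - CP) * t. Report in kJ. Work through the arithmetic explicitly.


Excess power = 269 - 188 = 81 W
Work above CP = 81 * 280 = 22680 J
W' = 22.68 kJ

22.68 kJ


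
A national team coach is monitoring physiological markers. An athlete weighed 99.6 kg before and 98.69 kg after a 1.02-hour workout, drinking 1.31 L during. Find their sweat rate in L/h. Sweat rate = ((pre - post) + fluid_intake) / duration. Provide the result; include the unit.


Body mass change = 0.91 kg
Total sweat loss = 0.91 + 1.31 = 2.22 L
Rate = 2.22 / 1.02 = 2.176 L/h

2.176 L/h


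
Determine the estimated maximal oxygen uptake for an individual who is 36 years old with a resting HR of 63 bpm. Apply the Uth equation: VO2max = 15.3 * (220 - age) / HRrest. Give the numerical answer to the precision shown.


HRmax = 220 - 36 = 184
VO2max = 15.3 * (184 / 63)
= 15.3 * 2.9206
= 44.69 mL/kg/min

44.69 mL/kg/min


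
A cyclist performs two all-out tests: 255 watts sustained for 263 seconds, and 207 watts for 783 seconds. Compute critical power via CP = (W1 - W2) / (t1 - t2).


W1 = P1 * t1 = 255 * 263 = 67065 J
W2 = P2 * t2 = 207 * 783 = 162081 J
CP = (67065 - 162081) / (263 - 783)
= 182.72 W

182.72 W


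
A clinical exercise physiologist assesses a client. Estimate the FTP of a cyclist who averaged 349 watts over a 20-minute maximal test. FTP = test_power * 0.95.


FTP = 349 * 0.95 = 331.55 W

331.55 W


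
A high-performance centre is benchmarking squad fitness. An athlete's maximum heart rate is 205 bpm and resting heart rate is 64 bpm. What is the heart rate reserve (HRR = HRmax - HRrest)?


HRR = HRmax - HRrest
= 205 - 64
= 141 bpm

141 bpm


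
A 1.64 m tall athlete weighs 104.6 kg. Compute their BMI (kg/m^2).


height^2 = 2.6896 m^2
BMI = 104.6 / 2.6896 = 38.89 kg/m^2

38.89 kg/m^2


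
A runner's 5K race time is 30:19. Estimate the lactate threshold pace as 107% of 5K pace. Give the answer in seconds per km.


Total race time = 30*60 + 19 = 1819 seconds
5K pace = 1819 / 5 = 363.8 sec/km
LT pace = 363.8 * 1.07 = 389.27 sec/km

389.27 s/km


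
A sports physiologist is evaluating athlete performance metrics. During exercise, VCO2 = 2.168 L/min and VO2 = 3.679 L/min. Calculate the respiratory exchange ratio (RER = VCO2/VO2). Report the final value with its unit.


RER = VCO2 / VO2
= 2.168 / 3.679
= 0.5893

0.5893


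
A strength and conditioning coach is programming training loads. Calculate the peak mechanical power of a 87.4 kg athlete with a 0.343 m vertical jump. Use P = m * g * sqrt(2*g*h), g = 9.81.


First, sqrt(2gh) = sqrt(2 * 9.81 * 0.343)
= sqrt(6.72966) = 2.594159 m/s
Power = 87.4 * 9.81 * 2.594159 = 2224.22 W

2224.22 W


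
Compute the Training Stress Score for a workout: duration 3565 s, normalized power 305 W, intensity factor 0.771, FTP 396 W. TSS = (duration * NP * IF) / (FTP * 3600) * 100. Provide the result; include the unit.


Product = 3565 * 305 * 0.771 = 838327.575
Base = 396 * 3600 = 1425600
TSS = 838327.575 / 1425600 * 100 = 58.81

58.81 TSS


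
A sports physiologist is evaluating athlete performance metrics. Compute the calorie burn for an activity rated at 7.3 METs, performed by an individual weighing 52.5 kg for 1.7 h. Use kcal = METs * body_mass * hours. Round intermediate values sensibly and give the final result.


Product of METs and mass = 7.3 * 52.5 = 383.25
Total kcal = 383.25 * 1.7 = 651.53 kcal

651.53 kcal


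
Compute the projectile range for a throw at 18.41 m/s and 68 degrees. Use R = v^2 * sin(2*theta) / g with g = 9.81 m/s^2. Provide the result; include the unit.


Two times the angle = 136 degrees
sin(136) = 0.694658
R = 338.9281 * 0.694658 / 9.81 = 24.0 m

24.0 m


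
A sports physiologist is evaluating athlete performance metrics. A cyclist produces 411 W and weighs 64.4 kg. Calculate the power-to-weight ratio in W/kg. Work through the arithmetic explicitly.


P/W = power / mass
= 411 / 64.4
= 6.382 W/kg

6.382 W/kg


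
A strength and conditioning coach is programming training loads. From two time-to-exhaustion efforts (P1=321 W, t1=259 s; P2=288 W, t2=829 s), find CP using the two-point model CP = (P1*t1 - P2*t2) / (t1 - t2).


Work in trial 1 = 83139 J
Work in trial 2 = 238752 J
Delta work = -155613 J
Delta time = -570 s
CP = -155613 / -570 = 273.01 W

273.01 W


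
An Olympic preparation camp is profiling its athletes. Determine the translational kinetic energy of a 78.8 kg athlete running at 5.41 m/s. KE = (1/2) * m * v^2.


KE = 0.5 * m * v^2
= 0.5 * 78.8 * 5.41^2
= 0.5 * 78.8 * 29.2681
= 1153.16 J

1153.16 J


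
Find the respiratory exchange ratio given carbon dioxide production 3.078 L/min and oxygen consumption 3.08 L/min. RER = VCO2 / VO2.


VCO2 = 3.078 L/min
VO2 = 3.08 L/min
RER = 3.078 / 3.08 = 0.9994

0.9994


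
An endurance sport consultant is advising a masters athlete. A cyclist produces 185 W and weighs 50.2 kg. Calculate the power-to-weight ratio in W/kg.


P/W = power / mass
= 185 / 50.2
= 3.685 W/kg

3.685 W/kg


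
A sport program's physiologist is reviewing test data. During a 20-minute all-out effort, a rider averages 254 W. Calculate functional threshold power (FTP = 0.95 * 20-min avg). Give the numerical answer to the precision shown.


FTP = 0.95 * 254
= 241.3 W

241.3 W


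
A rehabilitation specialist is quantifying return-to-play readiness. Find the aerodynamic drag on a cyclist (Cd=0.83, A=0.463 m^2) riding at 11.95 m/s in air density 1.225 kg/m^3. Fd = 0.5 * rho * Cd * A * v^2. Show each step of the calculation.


Fd = 0.5 * 1.225 * 0.83 * 0.463 * 11.95^2
= 0.5 * 1.225 * 0.83 * 0.463 * 142.8025
= 33.613 N

33.613 N


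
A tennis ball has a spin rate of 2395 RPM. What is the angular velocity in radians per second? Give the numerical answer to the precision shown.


Convert RPM to rad/s: multiply by 2*pi and divide by 60
omega = 2395 * 2 * pi / 60
= 250.804 rad/s

250.804 rad/s


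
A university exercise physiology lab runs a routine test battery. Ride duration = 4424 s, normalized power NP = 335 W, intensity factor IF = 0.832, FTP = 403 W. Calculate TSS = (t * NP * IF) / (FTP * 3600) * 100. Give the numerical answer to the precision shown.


Numerator = 4424 * 335 * 0.832 = 1233057.28
Denominator = 403 * 3600 = 1450800
TSS = 1233057.28 / 1450800 * 100
= 84.99

84.99 TSS


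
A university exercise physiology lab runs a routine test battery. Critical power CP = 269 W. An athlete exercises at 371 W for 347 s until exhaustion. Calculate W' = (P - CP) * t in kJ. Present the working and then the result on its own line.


P - CP = 371 - 269 = 102 W
W' = 102 * 347 = 35394 J
= 35394 / 1000 = 35.394 kJ

35.394 kJ


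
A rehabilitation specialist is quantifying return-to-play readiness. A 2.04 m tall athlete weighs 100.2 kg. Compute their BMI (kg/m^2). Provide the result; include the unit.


height^2 = 4.1616 m^2
BMI = 100.2 / 4.1616 = 24.08 kg/m^2

24.08 kg/m^2


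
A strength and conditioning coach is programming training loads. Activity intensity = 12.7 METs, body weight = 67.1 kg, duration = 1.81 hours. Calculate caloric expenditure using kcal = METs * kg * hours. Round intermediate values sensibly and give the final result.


kcal = 12.7 * 67.1 * 1.81
= 852.17 * 1.81
= 1542.43 kcal

1542.43 kcal


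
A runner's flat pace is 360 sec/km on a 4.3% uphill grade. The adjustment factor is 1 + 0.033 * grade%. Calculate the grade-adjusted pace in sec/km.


Factor = 1 + 0.033 * 4.3 = 1.1419
Adjusted pace = 360 * 1.1419
= 411.08 sec/km

411.08 s/km


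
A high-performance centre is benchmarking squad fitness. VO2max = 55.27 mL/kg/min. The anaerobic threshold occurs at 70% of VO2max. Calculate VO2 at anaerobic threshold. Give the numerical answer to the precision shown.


AT fraction = 70 / 100 = 0.7
AT VO2 = 55.27 * 0.7
= 38.69 mL/kg/min

38.69 mL/kg/min


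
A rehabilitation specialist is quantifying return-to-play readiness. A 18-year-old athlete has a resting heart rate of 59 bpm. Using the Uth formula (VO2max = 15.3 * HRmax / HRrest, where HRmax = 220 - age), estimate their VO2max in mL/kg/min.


HRmax = 220 - 18 = 202 bpm
Ratio = HRmax / HRrest = 202 / 59 = 3.4237
VO2max = 15.3 * 3.4237 = 52.38 mL/kg/min

52.38 mL/kg/min


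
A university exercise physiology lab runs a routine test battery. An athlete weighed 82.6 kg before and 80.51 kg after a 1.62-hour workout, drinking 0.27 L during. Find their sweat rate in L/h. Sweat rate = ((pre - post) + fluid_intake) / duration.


Body mass change = 2.09 kg
Total sweat loss = 2.09 + 0.27 = 2.36 L
Rate = 2.36 / 1.62 = 1.457 L/h

1.457 L/h


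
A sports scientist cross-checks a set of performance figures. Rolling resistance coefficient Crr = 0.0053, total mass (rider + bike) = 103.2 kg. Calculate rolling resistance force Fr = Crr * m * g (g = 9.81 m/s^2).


Fr = Crr * m * g
= 0.0053 * 103.2 * 9.81
= 5.366 N

5.366 N


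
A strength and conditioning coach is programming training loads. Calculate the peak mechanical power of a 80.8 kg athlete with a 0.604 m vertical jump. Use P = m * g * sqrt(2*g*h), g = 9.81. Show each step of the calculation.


First, sqrt(2gh) = sqrt(2 * 9.81 * 0.604)
= sqrt(11.85048) = 3.442453 m/s
Power = 80.8 * 9.81 * 3.442453 = 2728.65 W

2728.65 W


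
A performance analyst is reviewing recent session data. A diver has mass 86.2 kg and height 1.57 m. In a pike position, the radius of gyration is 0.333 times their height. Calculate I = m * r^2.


r = 0.333 * 1.57 = 0.52281 m
I = m * r^2 = 86.2 * 0.27333 = 23.561 kg*m^2

23.561 kg*m^2


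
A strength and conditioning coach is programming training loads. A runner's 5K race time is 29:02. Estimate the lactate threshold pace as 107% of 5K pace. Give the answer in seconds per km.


Total race time = 29*60 + 2 = 1742 seconds
5K pace = 1742 / 5 = 348.4 sec/km
LT pace = 348.4 * 1.07 = 372.79 sec/km

372.79 s/km


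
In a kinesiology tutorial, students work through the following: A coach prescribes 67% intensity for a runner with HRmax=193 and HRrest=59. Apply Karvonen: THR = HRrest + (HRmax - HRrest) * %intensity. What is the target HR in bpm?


Heart rate reserve = 193 - 59 = 134
Intensity fraction = 67 / 100 = 0.67
THR = 59 + 134 * 0.67 = 148.78 bpm

148.78 bpm


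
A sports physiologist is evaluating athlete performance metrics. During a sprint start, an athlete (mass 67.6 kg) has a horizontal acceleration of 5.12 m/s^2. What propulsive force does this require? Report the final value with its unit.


Propulsive force = mass * acceleration
= 67.6 kg * 5.12 m/s^2
= 346.11 N

346.11 N


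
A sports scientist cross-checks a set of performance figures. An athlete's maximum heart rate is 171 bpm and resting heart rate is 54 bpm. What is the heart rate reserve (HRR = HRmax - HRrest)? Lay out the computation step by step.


HRR = HRmax - HRrest
= 171 - 54
= 117 bpm

117 bpm


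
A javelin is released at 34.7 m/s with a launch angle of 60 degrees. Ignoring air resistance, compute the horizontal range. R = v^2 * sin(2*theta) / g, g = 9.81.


Launch speed squared = 1204.09
sin(2 * 60 deg) = 0.866025
Range = 1204.09 * 0.866025 / 9.81
= 106.297 m

106.297 m


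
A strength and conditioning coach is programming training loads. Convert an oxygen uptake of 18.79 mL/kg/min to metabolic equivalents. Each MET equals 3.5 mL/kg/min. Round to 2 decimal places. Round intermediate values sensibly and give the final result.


One MET = 3.5 mL/kg/min
Number of METs = 18.79 / 3.5
= 5.37 METs

5.37 METs


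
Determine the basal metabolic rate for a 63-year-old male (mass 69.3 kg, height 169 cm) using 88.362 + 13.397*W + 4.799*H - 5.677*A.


BMR = 88.362 + 13.397*69.3 + 4.799*169 - 5.677*63
= 1470.15 kcal/day

1470.15 kcal/day


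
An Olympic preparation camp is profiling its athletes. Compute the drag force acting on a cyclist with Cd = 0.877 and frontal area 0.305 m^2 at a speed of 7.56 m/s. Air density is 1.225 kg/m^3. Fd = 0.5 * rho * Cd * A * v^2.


Step 1: v^2 = 57.1536
Step 2: Fd = 0.5 * 1.225 * 0.877 * 0.305 * 57.1536
= 9.364 N

9.364 N


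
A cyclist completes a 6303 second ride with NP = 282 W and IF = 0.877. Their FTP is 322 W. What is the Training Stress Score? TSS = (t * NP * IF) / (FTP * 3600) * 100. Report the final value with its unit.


t * NP * IF = 6303 * 282 * 0.877 = 1558820.142
FTP * 3600 = 1159200
TSS = (1558820.142 / 1159200) * 100 = 134.47

134.47 TSS


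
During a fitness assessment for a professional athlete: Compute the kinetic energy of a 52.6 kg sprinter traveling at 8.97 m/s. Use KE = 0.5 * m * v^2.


Velocity squared = 80.4609
KE = 0.5 * 52.6 * 80.4609 = 2116.12 J

2116.12 J


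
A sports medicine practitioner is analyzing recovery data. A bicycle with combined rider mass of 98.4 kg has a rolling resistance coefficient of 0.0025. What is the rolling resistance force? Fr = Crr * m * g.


Fr = 0.0025 * 98.4 * 9.81
= 0.246 * 9.81
= 2.413 N

2.413 N


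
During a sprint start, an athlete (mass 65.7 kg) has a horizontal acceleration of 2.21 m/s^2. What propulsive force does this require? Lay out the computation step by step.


Propulsive force = mass * acceleration
= 65.7 kg * 2.21 m/s^2
= 145.2 N

145.2 N


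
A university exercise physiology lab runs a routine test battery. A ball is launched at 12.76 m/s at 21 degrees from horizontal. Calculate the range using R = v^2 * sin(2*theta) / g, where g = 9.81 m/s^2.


sin(2 * 21) = sin(42) = 0.669131
v^2 = 12.76^2 = 162.8176
R = 162.8176 * 0.669131 / 9.81
= 11.106 m

11.106 m


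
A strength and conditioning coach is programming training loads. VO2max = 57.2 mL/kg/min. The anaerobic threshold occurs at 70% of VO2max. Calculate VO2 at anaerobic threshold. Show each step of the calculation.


AT fraction = 70 / 100 = 0.7
AT VO2 = 57.2 * 0.7
= 40.04 mL/kg/min

40.04 mL/kg/min


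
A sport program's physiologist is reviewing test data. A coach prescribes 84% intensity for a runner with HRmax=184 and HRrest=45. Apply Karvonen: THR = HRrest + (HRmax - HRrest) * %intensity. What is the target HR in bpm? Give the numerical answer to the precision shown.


Heart rate reserve = 184 - 45 = 139
Intensity fraction = 84 / 100 = 0.84
THR = 45 + 139 * 0.84 = 161.76 bpm

161.76 bpm


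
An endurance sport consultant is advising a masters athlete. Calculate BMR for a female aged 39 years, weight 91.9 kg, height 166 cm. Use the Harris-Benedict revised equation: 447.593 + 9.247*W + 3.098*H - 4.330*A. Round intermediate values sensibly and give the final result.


Substituting values:
W term = 9.247 * 91.9 = 849.7993
H term = 3.098 * 166 = 514.268
A term = 4.330 * 39 = 168.87
BMR = 1642.79 kcal/day

1642.79 kcal/day


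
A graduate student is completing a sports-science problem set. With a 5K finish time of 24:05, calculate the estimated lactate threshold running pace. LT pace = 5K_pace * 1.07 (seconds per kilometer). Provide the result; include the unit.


Race duration = 1445 s for 5 km
Average pace = 1445 / 5 = 289.0 s/km
LT pace = 289.0 * 1.07
= 309.23 s/km

309.23 s/km


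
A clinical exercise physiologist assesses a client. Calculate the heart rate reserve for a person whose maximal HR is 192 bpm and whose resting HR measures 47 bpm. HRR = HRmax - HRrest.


HRmax = 192 bpm
HRrest = 47 bpm
HRR = 192 - 47 = 145 bpm

145 bpm


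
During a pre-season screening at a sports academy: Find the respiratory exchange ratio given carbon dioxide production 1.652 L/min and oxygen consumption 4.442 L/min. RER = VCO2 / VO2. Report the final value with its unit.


VCO2 = 1.652 L/min
VO2 = 4.442 L/min
RER = 1.652 / 4.442 = 0.3719

0.3719


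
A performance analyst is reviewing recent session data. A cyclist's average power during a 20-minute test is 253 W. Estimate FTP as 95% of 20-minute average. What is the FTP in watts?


FTP = 20-min power * 0.95
= 253 * 0.95
= 240.35 W

240.35 W


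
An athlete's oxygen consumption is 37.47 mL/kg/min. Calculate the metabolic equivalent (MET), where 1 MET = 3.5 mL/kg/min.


MET = VO2 / 3.5
= 37.47 / 3.5
= 10.71 METs

10.71 METs


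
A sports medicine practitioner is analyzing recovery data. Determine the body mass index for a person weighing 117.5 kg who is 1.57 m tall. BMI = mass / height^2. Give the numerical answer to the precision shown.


BMI = mass / height^2
= 117.5 / 1.57^2
= 117.5 / 2.4649
= 47.67 kg/m^2

47.67 kg/m^2


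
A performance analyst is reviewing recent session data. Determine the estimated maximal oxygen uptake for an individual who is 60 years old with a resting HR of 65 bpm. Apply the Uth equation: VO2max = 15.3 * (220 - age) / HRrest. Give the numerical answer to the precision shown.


HRmax = 220 - 60 = 160
VO2max = 15.3 * (160 / 65)
= 15.3 * 2.4615
= 37.66 mL/kg/min

37.66 mL/kg/min


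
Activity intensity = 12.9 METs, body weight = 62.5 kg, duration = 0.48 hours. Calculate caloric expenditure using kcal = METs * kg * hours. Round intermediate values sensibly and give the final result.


kcal = 12.9 * 62.5 * 0.48
= 806.25 * 0.48
= 387.0 kcal

387.0 kcal


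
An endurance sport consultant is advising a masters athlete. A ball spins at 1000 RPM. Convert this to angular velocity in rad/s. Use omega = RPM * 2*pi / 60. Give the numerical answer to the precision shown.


omega = 1000 * 2 * pi / 60
= 1000 * 6.28318531 / 60
= 6283.185 / 60
= 104.72 rad/s

104.72 rad/s


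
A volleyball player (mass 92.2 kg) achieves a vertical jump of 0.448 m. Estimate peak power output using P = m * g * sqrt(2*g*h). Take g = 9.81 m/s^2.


2 * g * h = 2 * 9.81 * 0.448 = 8.78976
sqrt(8.78976) = 2.964753 m/s
P = 92.2 * 9.81 * 2.964753 = 2681.57 W

2681.57 W


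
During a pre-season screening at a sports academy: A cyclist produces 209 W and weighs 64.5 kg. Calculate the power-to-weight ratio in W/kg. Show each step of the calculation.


P/W = power / mass
= 209 / 64.5
= 3.24 W/kg

3.24 W/kg


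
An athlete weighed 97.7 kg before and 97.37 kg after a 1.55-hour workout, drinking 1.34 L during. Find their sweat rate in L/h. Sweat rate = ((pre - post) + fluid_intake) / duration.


Body mass change = 0.33 kg
Total sweat loss = 0.33 + 1.34 = 1.67 L
Rate = 1.67 / 1.55 = 1.077 L/h

1.077 L/h


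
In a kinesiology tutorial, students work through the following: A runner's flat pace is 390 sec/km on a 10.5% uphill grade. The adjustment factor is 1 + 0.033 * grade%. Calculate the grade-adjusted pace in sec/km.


Factor = 1 + 0.033 * 10.5 = 1.3465
Adjusted pace = 390 * 1.3465
= 525.14 sec/km

525.14 s/km


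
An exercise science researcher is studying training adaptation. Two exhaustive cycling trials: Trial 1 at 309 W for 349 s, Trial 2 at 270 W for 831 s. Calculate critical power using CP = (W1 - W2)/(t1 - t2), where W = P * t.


W1 = 309 * 349 = 107841 J
W2 = 270 * 831 = 224370 J
CP = (107841 - 224370) / (349 - 831)
= -116529 / -482
= 241.76 W

241.76 W


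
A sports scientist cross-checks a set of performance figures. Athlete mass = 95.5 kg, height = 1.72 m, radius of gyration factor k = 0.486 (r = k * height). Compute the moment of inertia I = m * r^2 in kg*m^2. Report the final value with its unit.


r = k * height = 0.486 * 1.72 = 0.83592 m
r^2 = 0.83592^2 = 0.698762
I = 95.5 * 0.698762 = 66.732 kg*m^2

66.732 kg*m^2


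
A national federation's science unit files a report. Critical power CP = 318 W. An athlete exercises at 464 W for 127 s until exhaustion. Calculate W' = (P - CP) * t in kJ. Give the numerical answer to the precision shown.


P - CP = 464 - 318 = 146 W
W' = 146 * 127 = 18542 J
= 18542 / 1000 = 18.542 kJ

18.542 kJ


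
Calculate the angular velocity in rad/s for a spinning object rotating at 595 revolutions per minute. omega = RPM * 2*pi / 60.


omega = RPM * 2*pi / 60
= 595 * 6.28318531 / 60
= 62.308 rad/s

62.308 rad/s


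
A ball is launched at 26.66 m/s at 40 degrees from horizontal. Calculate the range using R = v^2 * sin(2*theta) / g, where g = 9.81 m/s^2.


sin(2 * 40) = sin(80) = 0.984808
v^2 = 26.66^2 = 710.7556
R = 710.7556 * 0.984808 / 9.81
= 71.351 m

71.351 m


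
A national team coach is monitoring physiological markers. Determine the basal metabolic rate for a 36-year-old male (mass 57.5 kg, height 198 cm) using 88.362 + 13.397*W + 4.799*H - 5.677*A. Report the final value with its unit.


BMR = 88.362 + 13.397*57.5 + 4.799*198 - 5.677*36
= 1604.52 kcal/day

1604.52 kcal/day


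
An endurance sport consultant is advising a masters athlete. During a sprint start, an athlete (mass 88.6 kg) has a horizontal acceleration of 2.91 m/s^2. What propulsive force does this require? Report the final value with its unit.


Propulsive force = mass * acceleration
= 88.6 kg * 2.91 m/s^2
= 257.83 N

257.83 N


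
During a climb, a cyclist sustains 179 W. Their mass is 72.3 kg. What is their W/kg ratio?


Power-to-weight = 179 W / 72.3 kg
= 2.476 W/kg

2.476 W/kg


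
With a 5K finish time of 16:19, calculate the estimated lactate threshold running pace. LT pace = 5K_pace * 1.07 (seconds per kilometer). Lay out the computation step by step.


Race duration = 979 s for 5 km
Average pace = 979 / 5 = 195.8 s/km
LT pace = 195.8 * 1.07
= 209.51 s/km

209.51 s/km


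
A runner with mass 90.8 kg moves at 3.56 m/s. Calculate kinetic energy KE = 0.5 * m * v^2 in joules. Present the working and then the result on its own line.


v^2 = 3.56^2 = 12.6736
KE = 0.5 * 90.8 * 12.6736
= 575.38 J

575.38 J


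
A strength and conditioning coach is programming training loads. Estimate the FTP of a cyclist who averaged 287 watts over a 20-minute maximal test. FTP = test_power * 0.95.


FTP = 287 * 0.95 = 272.65 W

272.65 W


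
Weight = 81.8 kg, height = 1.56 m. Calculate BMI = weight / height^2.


height^2 = 1.56^2 = 2.4336
BMI = 81.8 / 2.4336 = 33.61 kg/m^2

33.61 kg/m^2


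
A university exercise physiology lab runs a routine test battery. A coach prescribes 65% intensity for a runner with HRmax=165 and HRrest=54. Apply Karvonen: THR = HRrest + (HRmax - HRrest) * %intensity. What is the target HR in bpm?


Heart rate reserve = 165 - 54 = 111
Intensity fraction = 65 / 100 = 0.65
THR = 54 + 111 * 0.65 = 126.15 bpm

126.15 bpm


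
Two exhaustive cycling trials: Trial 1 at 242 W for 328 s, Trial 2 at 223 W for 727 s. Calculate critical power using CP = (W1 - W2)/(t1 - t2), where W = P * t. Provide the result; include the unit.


W1 = 242 * 328 = 79376 J
W2 = 223 * 727 = 162121 J
CP = (79376 - 162121) / (328 - 727)
= -82745 / -399
= 207.38 W

207.38 W


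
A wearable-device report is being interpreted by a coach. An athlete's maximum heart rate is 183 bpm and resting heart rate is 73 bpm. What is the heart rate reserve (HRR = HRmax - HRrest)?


HRR = HRmax - HRrest
= 183 - 73
= 110 bpm

110 bpm


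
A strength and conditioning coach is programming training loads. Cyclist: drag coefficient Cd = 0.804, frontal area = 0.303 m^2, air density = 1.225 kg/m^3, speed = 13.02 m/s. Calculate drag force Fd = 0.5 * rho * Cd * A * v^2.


v^2 = 13.02^2 = 169.5204
Fd = 0.5 * 1.225 * 0.804 * 0.303 * 169.5204
= 25.295 N

25.295 N


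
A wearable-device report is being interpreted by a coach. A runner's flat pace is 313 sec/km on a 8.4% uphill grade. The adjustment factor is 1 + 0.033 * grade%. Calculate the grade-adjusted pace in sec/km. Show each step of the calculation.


Factor = 1 + 0.033 * 8.4 = 1.2772
Adjusted pace = 313 * 1.2772
= 399.76 sec/km

399.76 s/km


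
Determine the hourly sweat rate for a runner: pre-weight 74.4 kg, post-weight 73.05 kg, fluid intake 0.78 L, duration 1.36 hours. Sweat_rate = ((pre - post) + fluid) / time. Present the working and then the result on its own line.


Mass lost = 74.4 - 73.05 = 1.35 kg
Add fluid consumed: 1.35 + 0.78 = 2.13 L total sweat
Sweat rate = 2.13 / 1.36 = 1.566 L/h

1.566 L/h


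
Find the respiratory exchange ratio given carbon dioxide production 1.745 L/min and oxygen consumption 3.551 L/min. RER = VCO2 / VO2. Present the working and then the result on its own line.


VCO2 = 1.745 L/min
VO2 = 3.551 L/min
RER = 1.745 / 3.551 = 0.4914

0.4914


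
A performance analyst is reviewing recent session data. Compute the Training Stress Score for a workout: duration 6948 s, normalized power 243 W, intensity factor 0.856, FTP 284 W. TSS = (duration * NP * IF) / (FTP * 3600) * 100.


Product = 6948 * 243 * 0.856 = 1445239.584
Base = 284 * 3600 = 1022400
TSS = 1445239.584 / 1022400 * 100 = 141.36

141.36 TSS


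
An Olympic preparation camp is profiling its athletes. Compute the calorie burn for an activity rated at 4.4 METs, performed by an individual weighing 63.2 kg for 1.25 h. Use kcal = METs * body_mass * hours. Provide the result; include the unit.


Product of METs and mass = 4.4 * 63.2 = 278.08
Total kcal = 278.08 * 1.25 = 347.6 kcal

347.6 kcal


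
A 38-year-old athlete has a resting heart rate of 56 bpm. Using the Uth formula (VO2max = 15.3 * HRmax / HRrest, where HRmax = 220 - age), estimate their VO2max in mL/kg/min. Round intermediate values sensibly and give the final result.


HRmax = 220 - 38 = 182 bpm
Ratio = HRmax / HRrest = 182 / 56 = 3.25
VO2max = 15.3 * 3.25 = 49.73 mL/kg/min

49.73 mL/kg/min
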